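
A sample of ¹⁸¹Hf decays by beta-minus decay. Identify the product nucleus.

Ta-181

Beta-minus decay: mass number changes by +0, atomic number by +1.
A: 181 = 181; Z: 72 + 1 = 73.
Z = 73 is tantalum, so the daughter is ¹⁸¹Ta.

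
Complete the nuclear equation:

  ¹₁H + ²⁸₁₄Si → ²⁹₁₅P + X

gamma ray

Conserve mass number: 1 + 28 = 29 + A, so A = 0.
Conserve atomic number: 1 + 14 = 15 + Z, so Z = 0.
A = 0 and Z = 0 is ⁰₀γ — a gamma ray.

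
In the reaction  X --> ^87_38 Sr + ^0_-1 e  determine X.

Rb-87

Conserve mass number: A = 87 + 0, so A = 87.
Conserve atomic number: Z = 38 − 1, so Z = 37.
Z = 37 is rubidium, so the species is ^87_37 Rb.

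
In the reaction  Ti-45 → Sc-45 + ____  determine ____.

positron

Conserve mass number: 45 = 45 + A, so A = 0.
Conserve atomic number: 22 = 21 + Z, so Z = 1.
A = 0 and Z = 1 is e⁺ — a positron.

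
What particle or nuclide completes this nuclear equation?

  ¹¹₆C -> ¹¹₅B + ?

Conserve mass number: 11 = 11 + A, so A = 0.
Conserve atomic number: 6 = 5 + Z, so Z = 1.
A = 0 and Z = 1 is ⁰₁e — a positron.

positron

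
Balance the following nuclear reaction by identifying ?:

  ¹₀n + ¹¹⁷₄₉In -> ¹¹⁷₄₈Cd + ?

proton

Conserve mass number: 1 + 117 = 117 + A, so A = 1.
Conserve atomic number: 0 + 49 = 48 + Z, so Z = 1.
A = 1 and Z = 1 is ¹₁H — a proton.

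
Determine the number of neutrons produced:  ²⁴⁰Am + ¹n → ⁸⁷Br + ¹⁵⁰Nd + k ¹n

Conserve mass number: 241 = 87 + 150 + k, so k = 241 − 237 = 4.
Check atomic number: 95 = 35 + 60 + 0 = 95. ✓

4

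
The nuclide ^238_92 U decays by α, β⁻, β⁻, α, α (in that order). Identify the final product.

Ra-226

Start: (A, Z) = (238, 92).
After α: (234, 90).
After β⁻: (234, 91).
After β⁻: (234, 92).
After α: (230, 90).
After α: (226, 88).
Z = 88 is radium.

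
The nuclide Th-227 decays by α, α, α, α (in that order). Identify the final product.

Start: (A, Z) = (227, 90).
After α: (223, 88).
After α: (219, 86).
After α: (215, 84).
After α: (211, 82).
Z = 82 is lead.

Pb-211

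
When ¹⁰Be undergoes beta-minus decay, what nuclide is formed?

Beta-minus decay: mass number changes by +0, atomic number by +1.
A: 10 = 10; Z: 4 + 1 = 5.
Z = 5 is boron, so the daughter is ¹⁰B.

B-10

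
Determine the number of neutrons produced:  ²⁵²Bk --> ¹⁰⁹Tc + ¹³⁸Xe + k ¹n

5

Conserve mass number: 252 = 109 + 138 + k, so k = 252 − 247 = 5.
Check atomic number: 97 = 43 + 54 + 0 = 97. ✓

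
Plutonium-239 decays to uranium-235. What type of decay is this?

alpha decay

ΔA = 235 − 239 = -4; ΔZ = 92 − 94 = -2.
A drops by 4 and Z drops by 2 — the signature of alpha emission.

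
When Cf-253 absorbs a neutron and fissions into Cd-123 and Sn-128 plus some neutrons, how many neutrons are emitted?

Conserve mass number: 254 = 123 + 128 + k, so k = 254 − 251 = 3.
Check atomic number: 98 = 48 + 50 + 0 = 98. ✓

3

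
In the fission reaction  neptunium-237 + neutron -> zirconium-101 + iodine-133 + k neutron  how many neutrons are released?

Conserve mass number: 238 = 101 + 133 + k, so k = 238 − 234 = 4.
Check atomic number: 93 = 40 + 53 + 0 = 93. ✓

4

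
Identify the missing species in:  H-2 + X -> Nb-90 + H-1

Nb-89

Conserve mass number: 2 + A = 90 + 1, so A = 89.
Conserve atomic number: 1 + Z = 41 + 1, so Z = 41.
Z = 41 is niobium, so the species is Nb-89.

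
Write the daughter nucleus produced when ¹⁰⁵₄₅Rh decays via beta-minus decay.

Beta-minus decay: mass number changes by +0, atomic number by +1.
A: 105 = 105; Z: 45 + 1 = 46.
Z = 46 is palladium, so the daughter is ¹⁰⁵₄₆Pd.

Pd-105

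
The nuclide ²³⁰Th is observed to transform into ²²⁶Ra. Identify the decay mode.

ΔA = 226 − 230 = -4; ΔZ = 88 − 90 = -2.
A drops by 4 and Z drops by 2 — the signature of alpha emission.

alpha decay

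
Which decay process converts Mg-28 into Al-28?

beta-minus decay

ΔA = 28 − 28 = 0; ΔZ = 13 − 12 = +1.
A is unchanged and Z rises by 1 — a neutron has become a proton (β⁻ decay).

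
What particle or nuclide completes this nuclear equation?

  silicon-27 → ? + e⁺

Conserve mass number: 27 = A + 0, so A = 27.
Conserve atomic number: 14 = Z + 1, so Z = 13.
Z = 13 is aluminium, so the species is aluminium-27.

Al-27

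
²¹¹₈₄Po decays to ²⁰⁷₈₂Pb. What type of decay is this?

ΔA = 207 − 211 = -4; ΔZ = 82 − 84 = -2.
A drops by 4 and Z drops by 2 — the signature of alpha emission.

alpha decay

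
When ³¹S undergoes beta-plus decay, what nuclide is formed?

P-31

Beta-plus decay: mass number changes by +0, atomic number by -1.
A: 31 = 31; Z: 16 − 1 = 15.
Z = 15 is phosphorus, so the daughter is ³¹P.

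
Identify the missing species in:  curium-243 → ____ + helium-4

Pu-239

Conserve mass number: 243 = A + 4, so A = 239.
Conserve atomic number: 96 = Z + 2, so Z = 94.
Z = 94 is plutonium, so the species is plutonium-239.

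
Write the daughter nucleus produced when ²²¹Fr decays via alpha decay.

Alpha decay: mass number changes by -4, atomic number by -2.
A: 221 − 4 = 217; Z: 87 − 2 = 85.
Z = 85 is astatine, so the daughter is ²¹⁷At.

At-217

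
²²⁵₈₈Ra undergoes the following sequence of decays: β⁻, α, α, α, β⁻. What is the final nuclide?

Start: (A, Z) = (225, 88).
After β⁻: (225, 89).
After α: (221, 87).
After α: (217, 85).
After α: (213, 83).
After β⁻: (213, 84).
Z = 84 is polonium.

Po-213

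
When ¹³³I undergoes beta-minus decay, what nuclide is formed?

Beta-minus decay: mass number changes by +0, atomic number by +1.
A: 133 = 133; Z: 53 + 1 = 54.
Z = 54 is xenon, so the daughter is ¹³³Xe.

Xe-133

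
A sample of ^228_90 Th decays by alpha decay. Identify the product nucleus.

Ra-224

Alpha decay: mass number changes by -4, atomic number by -2.
A: 228 − 4 = 224; Z: 90 − 2 = 88.
Z = 88 is radium, so the daughter is ^224_88 Ra.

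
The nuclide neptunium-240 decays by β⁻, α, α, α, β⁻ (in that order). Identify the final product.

Start: (A, Z) = (240, 93).
After β⁻: (240, 94).
After α: (236, 92).
After α: (232, 90).
After α: (228, 88).
After β⁻: (228, 89).
Z = 89 is actinium.

Ac-228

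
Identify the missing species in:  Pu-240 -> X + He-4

U-236

Conserve mass number: 240 = A + 4, so A = 236.
Conserve atomic number: 94 = Z + 2, so Z = 92.
Z = 92 is uranium, so the species is U-236.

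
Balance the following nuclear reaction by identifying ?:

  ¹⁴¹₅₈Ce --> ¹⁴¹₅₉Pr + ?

Conserve mass number: 141 = 141 + A, so A = 0.
Conserve atomic number: 58 = 59 + Z, so Z = -1.
A = 0 and Z = -1 is ⁰₋₁e — a beta-minus particle.

beta-minus particle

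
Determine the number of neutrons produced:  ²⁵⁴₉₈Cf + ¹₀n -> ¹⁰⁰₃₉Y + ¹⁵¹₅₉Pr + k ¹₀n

Conserve mass number: 255 = 100 + 151 + k, so k = 255 − 251 = 4.
Check atomic number: 98 = 39 + 59 + 0 = 98. ✓

4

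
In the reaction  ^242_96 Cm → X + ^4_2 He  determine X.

Conserve mass number: 242 = A + 4, so A = 238.
Conserve atomic number: 96 = Z + 2, so Z = 94.
Z = 94 is plutonium, so the species is ^238_94 Pu.

Pu-238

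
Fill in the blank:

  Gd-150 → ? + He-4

Conserve mass number: 150 = A + 4, so A = 146.
Conserve atomic number: 64 = Z + 2, so Z = 62.
Z = 62 is samarium, so the species is Sm-146.

Sm-146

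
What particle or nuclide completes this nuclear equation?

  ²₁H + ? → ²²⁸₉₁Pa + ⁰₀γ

Conserve mass number: 2 + A = 228 + 0, so A = 226.
Conserve atomic number: 1 + Z = 91 + 0, so Z = 90.
Z = 90 is thorium, so the species is ²²⁶₉₀Th.

Th-226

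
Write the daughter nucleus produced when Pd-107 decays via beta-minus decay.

Ag-107

Beta-minus decay: mass number changes by +0, atomic number by +1.
A: 107 = 107; Z: 46 + 1 = 47.
Z = 47 is silver, so the daughter is Ag-107.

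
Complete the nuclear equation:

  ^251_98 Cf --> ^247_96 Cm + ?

Conserve mass number: 251 = 247 + A, so A = 4.
Conserve atomic number: 98 = 96 + Z, so Z = 2.
A = 4 and Z = 2 is ^4_2 He — an alpha particle.

alpha particle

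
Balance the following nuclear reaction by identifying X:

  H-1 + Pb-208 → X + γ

Conserve mass number: 1 + 208 = A + 0, so A = 209.
Conserve atomic number: 1 + 82 = Z + 0, so Z = 83.
Z = 83 is bismuth, so the species is Bi-209.

Bi-209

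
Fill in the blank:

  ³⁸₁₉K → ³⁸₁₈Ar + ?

positron

Conserve mass number: 38 = 38 + A, so A = 0.
Conserve atomic number: 19 = 18 + Z, so Z = 1.
A = 0 and Z = 1 is ⁰₁e — a positron.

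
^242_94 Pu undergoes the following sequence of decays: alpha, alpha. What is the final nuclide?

Th-234

Start: (A, Z) = (242, 94).
After α: (238, 92).
After α: (234, 90).
Z = 90 is thorium.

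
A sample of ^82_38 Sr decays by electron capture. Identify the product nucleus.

Electron capture: mass number changes by +0, atomic number by -1.
A: 82 = 82; Z: 38 − 1 = 37.
Z = 37 is rubidium, so the daughter is ^82_37 Rb.

Rb-82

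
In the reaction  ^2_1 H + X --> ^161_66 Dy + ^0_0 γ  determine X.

Tb-159

Conserve mass number: 2 + A = 161 + 0, so A = 159.
Conserve atomic number: 1 + Z = 66 + 0, so Z = 65.
Z = 65 is terbium, so the species is ^159_65 Tb.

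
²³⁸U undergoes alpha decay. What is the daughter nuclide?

Th-234

Alpha decay: mass number changes by -4, atomic number by -2.
A: 238 − 4 = 234; Z: 92 − 2 = 90.
Z = 90 is thorium, so the daughter is ²³⁴Th.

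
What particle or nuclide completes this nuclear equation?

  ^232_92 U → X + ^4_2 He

Conserve mass number: 232 = A + 4, so A = 228.
Conserve atomic number: 92 = Z + 2, so Z = 90.
Z = 90 is thorium, so the species is ^228_90 Th.

Th-228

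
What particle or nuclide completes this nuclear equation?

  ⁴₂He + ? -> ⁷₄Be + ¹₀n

Conserve mass number: 4 + A = 7 + 1, so A = 4.
Conserve atomic number: 2 + Z = 4 + 0, so Z = 2.
A = 4 and Z = 2 is ⁴₂He — an alpha particle.

alpha particle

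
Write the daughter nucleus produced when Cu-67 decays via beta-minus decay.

Zn-67

Beta-minus decay: mass number changes by +0, atomic number by +1.
A: 67 = 67; Z: 29 + 1 = 30.
Z = 30 is zinc, so the daughter is Zn-67.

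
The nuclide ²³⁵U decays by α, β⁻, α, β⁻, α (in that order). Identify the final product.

Ra-223

Start: (A, Z) = (235, 92).
After α: (231, 90).
After β⁻: (231, 91).
After α: (227, 89).
After β⁻: (227, 90).
After α: (223, 88).
Z = 88 is radium.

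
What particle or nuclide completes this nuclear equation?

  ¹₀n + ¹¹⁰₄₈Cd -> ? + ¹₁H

Ag-110

Conserve mass number: 1 + 110 = A + 1, so A = 110.
Conserve atomic number: 0 + 48 = Z + 1, so Z = 47.
Z = 47 is silver, so the species is ¹¹⁰₄₇Ag.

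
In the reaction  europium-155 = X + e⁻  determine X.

Conserve mass number: 155 = A + 0, so A = 155.
Conserve atomic number: 63 = Z − 1, so Z = 64.
Z = 64 is gadolinium, so the species is gadolinium-155.

Gd-155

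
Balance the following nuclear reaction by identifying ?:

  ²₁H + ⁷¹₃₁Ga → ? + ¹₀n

Ge-72

Conserve mass number: 2 + 71 = A + 1, so A = 72.
Conserve atomic number: 1 + 31 = Z + 0, so Z = 32.
Z = 32 is germanium, so the species is ⁷²₃₂Ge.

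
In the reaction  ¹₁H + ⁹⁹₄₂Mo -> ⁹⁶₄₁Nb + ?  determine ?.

Conserve mass number: 1 + 99 = 96 + A, so A = 4.
Conserve atomic number: 1 + 42 = 41 + Z, so Z = 2.
A = 4 and Z = 2 is ⁴₂He — an alpha particle.

alpha particle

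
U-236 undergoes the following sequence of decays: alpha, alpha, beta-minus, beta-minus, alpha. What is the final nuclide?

Ra-224

Start: (A, Z) = (236, 92).
After α: (232, 90).
After α: (228, 88).
After β⁻: (228, 89).
After β⁻: (228, 90).
After α: (224, 88).
Z = 88 is radium.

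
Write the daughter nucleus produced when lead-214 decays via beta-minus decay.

Bi-214

Beta-minus decay: mass number changes by +0, atomic number by +1.
A: 214 = 214; Z: 82 + 1 = 83.
Z = 83 is bismuth, so the daughter is bismuth-214.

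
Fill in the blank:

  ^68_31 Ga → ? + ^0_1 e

Zn-68

Conserve mass number: 68 = A + 0, so A = 68.
Conserve atomic number: 31 = Z + 1, so Z = 30.
Z = 30 is zinc, so the species is ^68_30 Zn.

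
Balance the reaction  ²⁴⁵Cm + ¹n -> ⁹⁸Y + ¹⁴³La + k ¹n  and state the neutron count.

5

Conserve mass number: 246 = 98 + 143 + k, so k = 246 − 241 = 5.
Check atomic number: 96 = 39 + 57 + 0 = 96. ✓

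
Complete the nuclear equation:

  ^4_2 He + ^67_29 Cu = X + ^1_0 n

Ga-70

Conserve mass number: 4 + 67 = A + 1, so A = 70.
Conserve atomic number: 2 + 29 = Z + 0, so Z = 31.
Z = 31 is gallium, so the species is ^70_31 Ga.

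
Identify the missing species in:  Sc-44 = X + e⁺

Conserve mass number: 44 = A + 0, so A = 44.
Conserve atomic number: 21 = Z + 1, so Z = 20.
Z = 20 is calcium, so the species is Ca-44.

Ca-44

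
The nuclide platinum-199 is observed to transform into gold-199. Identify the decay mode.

beta-minus decay

ΔA = 199 − 199 = 0; ΔZ = 79 − 78 = +1.
A is unchanged and Z rises by 1 — a neutron has become a proton (β⁻ decay).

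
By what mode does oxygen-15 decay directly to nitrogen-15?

ΔA = 15 − 15 = 0; ΔZ = 7 − 8 = -1.
A is unchanged and Z drops by 1 — a proton has become a neutron (β⁺ emission or electron capture).

beta-plus decay or electron capture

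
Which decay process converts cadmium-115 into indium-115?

beta-minus decay

ΔA = 115 − 115 = 0; ΔZ = 49 − 48 = +1.
A is unchanged and Z rises by 1 — a neutron has become a proton (β⁻ decay).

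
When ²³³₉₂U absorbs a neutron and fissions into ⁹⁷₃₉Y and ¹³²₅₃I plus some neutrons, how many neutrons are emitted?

5

Conserve mass number: 234 = 97 + 132 + k, so k = 234 − 229 = 5.
Check atomic number: 92 = 39 + 53 + 0 = 92. ✓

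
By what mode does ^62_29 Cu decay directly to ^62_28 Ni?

ΔA = 62 − 62 = 0; ΔZ = 28 − 29 = -1.
A is unchanged and Z drops by 1 — a proton has become a neutron (β⁺ emission or electron capture).

beta-plus decay or electron capture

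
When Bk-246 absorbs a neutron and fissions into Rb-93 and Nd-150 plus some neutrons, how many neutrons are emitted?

Conserve mass number: 247 = 93 + 150 + k, so k = 247 − 243 = 4.
Check atomic number: 97 = 37 + 60 + 0 = 97. ✓

4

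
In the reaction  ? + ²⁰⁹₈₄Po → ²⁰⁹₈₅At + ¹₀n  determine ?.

proton

Conserve mass number: A + 209 = 209 + 1, so A = 1.
Conserve atomic number: Z + 84 = 85 + 0, so Z = 1.
A = 1 and Z = 1 is ¹₁H — a proton.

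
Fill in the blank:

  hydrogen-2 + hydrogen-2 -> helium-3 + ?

Conserve mass number: 2 + 2 = 3 + A, so A = 1.
Conserve atomic number: 1 + 1 = 2 + Z, so Z = 0.
A = 1 and Z = 0 is neutron — a neutron.

neutron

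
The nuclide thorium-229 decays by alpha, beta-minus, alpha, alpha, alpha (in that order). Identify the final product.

Bi-213

Start: (A, Z) = (229, 90).
After α: (225, 88).
After β⁻: (225, 89).
After α: (221, 87).
After α: (217, 85).
After α: (213, 83).
Z = 83 is bismuth.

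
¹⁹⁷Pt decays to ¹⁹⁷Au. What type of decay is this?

ΔA = 197 − 197 = 0; ΔZ = 79 − 78 = +1.
A is unchanged and Z rises by 1 — a neutron has become a proton (β⁻ decay).

beta-minus decay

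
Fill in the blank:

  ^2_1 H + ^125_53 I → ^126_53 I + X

Conserve mass number: 2 + 125 = 126 + A, so A = 1.
Conserve atomic number: 1 + 53 = 53 + Z, so Z = 1.
A = 1 and Z = 1 is ^1_1 H — a proton.

proton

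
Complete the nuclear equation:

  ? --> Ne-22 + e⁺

Conserve mass number: A = 22 + 0, so A = 22.
Conserve atomic number: Z = 10 + 1, so Z = 11.
Z = 11 is sodium, so the species is Na-22.

Na-22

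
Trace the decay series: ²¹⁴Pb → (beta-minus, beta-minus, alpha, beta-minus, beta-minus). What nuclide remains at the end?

Po-210

Start: (A, Z) = (214, 82).
After β⁻: (214, 83).
After β⁻: (214, 84).
After α: (210, 82).
After β⁻: (210, 83).
After β⁻: (210, 84).
Z = 84 is polonium.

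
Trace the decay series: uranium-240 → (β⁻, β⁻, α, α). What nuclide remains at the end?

Th-232

Start: (A, Z) = (240, 92).
After β⁻: (240, 93).
After β⁻: (240, 94).
After α: (236, 92).
After α: (232, 90).
Z = 90 is thorium.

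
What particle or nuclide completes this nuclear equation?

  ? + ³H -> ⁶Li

He-3

Conserve mass number: A + 3 = 6, so A = 3.
Conserve atomic number: Z + 1 = 3, so Z = 2.
Z = 2 is helium, so the species is ³He.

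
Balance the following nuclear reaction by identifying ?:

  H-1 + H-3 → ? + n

He-3

Conserve mass number: 1 + 3 = A + 1, so A = 3.
Conserve atomic number: 1 + 1 = Z + 0, so Z = 2.
Z = 2 is helium, so the species is He-3.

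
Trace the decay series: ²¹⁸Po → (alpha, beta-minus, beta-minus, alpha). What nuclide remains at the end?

Pb-210

Start: (A, Z) = (218, 84).
After α: (214, 82).
After β⁻: (214, 83).
After β⁻: (214, 84).
After α: (210, 82).
Z = 82 is lead.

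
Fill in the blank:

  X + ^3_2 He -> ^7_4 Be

Conserve mass number: A + 3 = 7, so A = 4.
Conserve atomic number: Z + 2 = 4, so Z = 2.
A = 4 and Z = 2 is ^4_2 He — an alpha particle.

alpha particle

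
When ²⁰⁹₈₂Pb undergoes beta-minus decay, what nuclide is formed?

Beta-minus decay: mass number changes by +0, atomic number by +1.
A: 209 = 209; Z: 82 + 1 = 83.
Z = 83 is bismuth, so the daughter is ²⁰⁹₈₃Bi.

Bi-209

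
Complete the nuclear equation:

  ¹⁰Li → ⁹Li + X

neutron

Conserve mass number: 10 = 9 + A, so A = 1.
Conserve atomic number: 3 = 3 + Z, so Z = 0.
A = 1 and Z = 0 is ¹n — a neutron.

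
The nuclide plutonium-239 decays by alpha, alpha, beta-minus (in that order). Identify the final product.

Pa-231

Start: (A, Z) = (239, 94).
After α: (235, 92).
After α: (231, 90).
After β⁻: (231, 91).
Z = 91 is protactinium.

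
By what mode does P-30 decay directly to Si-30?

ΔA = 30 − 30 = 0; ΔZ = 14 − 15 = -1.
A is unchanged and Z drops by 1 — a proton has become a neutron (β⁺ emission or electron capture).

beta-plus decay or electron capture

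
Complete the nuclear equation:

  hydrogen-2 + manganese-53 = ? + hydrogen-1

Mn-54

Conserve mass number: 2 + 53 = A + 1, so A = 54.
Conserve atomic number: 1 + 25 = Z + 1, so Z = 25.
Z = 25 is manganese, so the species is manganese-54.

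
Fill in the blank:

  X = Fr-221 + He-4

Ac-225

Conserve mass number: A = 221 + 4, so A = 225.
Conserve atomic number: Z = 87 + 2, so Z = 89.
Z = 89 is actinium, so the species is Ac-225.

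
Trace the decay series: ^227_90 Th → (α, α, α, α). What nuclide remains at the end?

Start: (A, Z) = (227, 90).
After α: (223, 88).
After α: (219, 86).
After α: (215, 84).
After α: (211, 82).
Z = 82 is lead.

Pb-211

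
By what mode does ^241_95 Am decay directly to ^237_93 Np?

alpha decay

ΔA = 237 − 241 = -4; ΔZ = 93 − 95 = -2.
A drops by 4 and Z drops by 2 — the signature of alpha emission.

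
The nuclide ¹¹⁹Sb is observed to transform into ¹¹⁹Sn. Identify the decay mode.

ΔA = 119 − 119 = 0; ΔZ = 50 − 51 = -1.
A is unchanged and Z drops by 1 — a proton has become a neutron (β⁺ emission or electron capture).

beta-plus decay or electron capture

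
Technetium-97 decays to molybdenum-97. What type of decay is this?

ΔA = 97 − 97 = 0; ΔZ = 42 − 43 = -1.
A is unchanged and Z drops by 1 — a proton has become a neutron (β⁺ emission or electron capture).

beta-plus decay or electron capture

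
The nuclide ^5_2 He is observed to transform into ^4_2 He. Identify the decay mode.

ΔA = 4 − 5 = -1; ΔZ = 2 − 2 = +0.
A drops by 1 with Z unchanged — a neutron was emitted.

neutron emission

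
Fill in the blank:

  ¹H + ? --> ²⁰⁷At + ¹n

Po-207

Conserve mass number: 1 + A = 207 + 1, so A = 207.
Conserve atomic number: 1 + Z = 85 + 0, so Z = 84.
Z = 84 is polonium, so the species is ²⁰⁷Po.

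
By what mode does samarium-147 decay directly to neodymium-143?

ΔA = 143 − 147 = -4; ΔZ = 60 − 62 = -2.
A drops by 4 and Z drops by 2 — the signature of alpha emission.

alpha decay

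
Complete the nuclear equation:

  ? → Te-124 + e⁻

Conserve mass number: A = 124 + 0, so A = 124.
Conserve atomic number: Z = 52 − 1, so Z = 51.
Z = 51 is antimony, so the species is Sb-124.

Sb-124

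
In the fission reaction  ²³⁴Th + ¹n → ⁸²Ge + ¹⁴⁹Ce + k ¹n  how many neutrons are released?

4

Conserve mass number: 235 = 82 + 149 + k, so k = 235 − 231 = 4.
Check atomic number: 90 = 32 + 58 + 0 = 90. ✓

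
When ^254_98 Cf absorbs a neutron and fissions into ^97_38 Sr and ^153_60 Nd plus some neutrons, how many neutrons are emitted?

5

Conserve mass number: 255 = 97 + 153 + k, so k = 255 − 250 = 5.
Check atomic number: 98 = 38 + 60 + 0 = 98. ✓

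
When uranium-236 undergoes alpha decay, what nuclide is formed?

Alpha decay: mass number changes by -4, atomic number by -2.
A: 236 − 4 = 232; Z: 92 − 2 = 90.
Z = 90 is thorium, so the daughter is thorium-232.

Th-232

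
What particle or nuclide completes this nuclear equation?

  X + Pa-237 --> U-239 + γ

Conserve mass number: A + 237 = 239 + 0, so A = 2.
Conserve atomic number: Z + 91 = 92 + 0, so Z = 1.
A = 2 and Z = 1 is H-2 — a deuteron.

deuteron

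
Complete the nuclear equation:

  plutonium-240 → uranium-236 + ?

Conserve mass number: 240 = 236 + A, so A = 4.
Conserve atomic number: 94 = 92 + Z, so Z = 2.
A = 4 and Z = 2 is helium-4 — an alpha particle.

alpha particle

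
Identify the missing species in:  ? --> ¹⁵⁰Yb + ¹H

Conserve mass number: A = 150 + 1, so A = 151.
Conserve atomic number: Z = 70 + 1, so Z = 71.
Z = 71 is lutetium, so the species is ¹⁵¹Lu.

Lu-151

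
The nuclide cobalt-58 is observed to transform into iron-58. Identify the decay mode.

beta-plus decay or electron capture

ΔA = 58 − 58 = 0; ΔZ = 26 − 27 = -1.
A is unchanged and Z drops by 1 — a proton has become a neutron (β⁺ emission or electron capture).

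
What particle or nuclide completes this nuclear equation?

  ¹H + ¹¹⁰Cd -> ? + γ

Conserve mass number: 1 + 110 = A + 0, so A = 111.
Conserve atomic number: 1 + 48 = Z + 0, so Z = 49.
Z = 49 is indium, so the species is ¹¹¹In.

In-111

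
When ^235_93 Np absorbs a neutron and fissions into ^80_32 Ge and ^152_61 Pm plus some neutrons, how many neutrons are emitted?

Conserve mass number: 236 = 80 + 152 + k, so k = 236 − 232 = 4.
Check atomic number: 93 = 32 + 61 + 0 = 93. ✓

4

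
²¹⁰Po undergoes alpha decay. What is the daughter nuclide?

Pb-206

Alpha decay: mass number changes by -4, atomic number by -2.
A: 210 − 4 = 206; Z: 84 − 2 = 82.
Z = 82 is lead, so the daughter is ²⁰⁶Pb.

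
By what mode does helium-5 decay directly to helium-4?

ΔA = 4 − 5 = -1; ΔZ = 2 − 2 = +0.
A drops by 1 with Z unchanged — a neutron was emitted.

neutron emission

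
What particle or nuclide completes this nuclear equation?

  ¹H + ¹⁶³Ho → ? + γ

Conserve mass number: 1 + 163 = A + 0, so A = 164.
Conserve atomic number: 1 + 67 = Z + 0, so Z = 68.
Z = 68 is erbium, so the species is ¹⁶⁴Er.

Er-164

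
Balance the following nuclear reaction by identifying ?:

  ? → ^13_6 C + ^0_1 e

Conserve mass number: A = 13 + 0, so A = 13.
Conserve atomic number: Z = 6 + 1, so Z = 7.
Z = 7 is nitrogen, so the species is ^13_7 N.

N-13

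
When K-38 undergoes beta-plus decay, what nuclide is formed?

Beta-plus decay: mass number changes by +0, atomic number by -1.
A: 38 = 38; Z: 19 − 1 = 18.
Z = 18 is argon, so the daughter is Ar-38.

Ar-38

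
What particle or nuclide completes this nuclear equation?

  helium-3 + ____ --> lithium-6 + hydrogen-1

Conserve mass number: 3 + A = 6 + 1, so A = 4.
Conserve atomic number: 2 + Z = 3 + 1, so Z = 2.
A = 4 and Z = 2 is helium-4 — an alpha particle.

alpha particle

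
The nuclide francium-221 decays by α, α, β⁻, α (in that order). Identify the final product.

Start: (A, Z) = (221, 87).
After α: (217, 85).
After α: (213, 83).
After β⁻: (213, 84).
After α: (209, 82).
Z = 82 is lead.

Pb-209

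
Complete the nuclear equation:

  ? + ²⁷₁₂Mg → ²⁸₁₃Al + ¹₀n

Conserve mass number: A + 27 = 28 + 1, so A = 2.
Conserve atomic number: Z + 12 = 13 + 0, so Z = 1.
A = 2 and Z = 1 is ²₁H — a deuteron.

deuteron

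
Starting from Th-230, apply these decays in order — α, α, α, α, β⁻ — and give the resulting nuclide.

Bi-214

Start: (A, Z) = (230, 90).
After α: (226, 88).
After α: (222, 86).
After α: (218, 84).
After α: (214, 82).
After β⁻: (214, 83).
Z = 83 is bismuth.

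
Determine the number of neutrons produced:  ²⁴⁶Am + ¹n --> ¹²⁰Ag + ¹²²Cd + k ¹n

Conserve mass number: 247 = 120 + 122 + k, so k = 247 − 242 = 5.
Check atomic number: 95 = 47 + 48 + 0 = 95. ✓

5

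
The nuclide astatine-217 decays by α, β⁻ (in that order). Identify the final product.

Start: (A, Z) = (217, 85).
After α: (213, 83).
After β⁻: (213, 84).
Z = 84 is polonium.

Po-213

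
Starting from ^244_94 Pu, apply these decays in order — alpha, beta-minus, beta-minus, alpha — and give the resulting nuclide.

U-236

Start: (A, Z) = (244, 94).
After α: (240, 92).
After β⁻: (240, 93).
After β⁻: (240, 94).
After α: (236, 92).
Z = 92 is uranium.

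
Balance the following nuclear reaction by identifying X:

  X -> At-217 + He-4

Conserve mass number: A = 217 + 4, so A = 221.
Conserve atomic number: Z = 85 + 2, so Z = 87.
Z = 87 is francium, so the species is Fr-221.

Fr-221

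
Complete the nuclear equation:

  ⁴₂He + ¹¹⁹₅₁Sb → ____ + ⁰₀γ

Conserve mass number: 4 + 119 = A + 0, so A = 123.
Conserve atomic number: 2 + 51 = Z + 0, so Z = 53.
Z = 53 is iodine, so the species is ¹²³₅₃I.

I-123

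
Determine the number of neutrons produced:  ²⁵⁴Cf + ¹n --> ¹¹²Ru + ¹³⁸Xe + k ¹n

5

Conserve mass number: 255 = 112 + 138 + k, so k = 255 − 250 = 5.
Check atomic number: 98 = 44 + 54 + 0 = 98. ✓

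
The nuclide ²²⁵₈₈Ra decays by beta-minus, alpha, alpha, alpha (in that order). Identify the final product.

Bi-213

Start: (A, Z) = (225, 88).
After β⁻: (225, 89).
After α: (221, 87).
After α: (217, 85).
After α: (213, 83).
Z = 83 is bismuth.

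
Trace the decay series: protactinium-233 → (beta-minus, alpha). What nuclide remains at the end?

Th-229

Start: (A, Z) = (233, 91).
After β⁻: (233, 92).
After α: (229, 90).
Z = 90 is thorium.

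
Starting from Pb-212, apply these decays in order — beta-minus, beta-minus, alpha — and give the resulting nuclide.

Pb-208

Start: (A, Z) = (212, 82).
After β⁻: (212, 83).
After β⁻: (212, 84).
After α: (208, 82).
Z = 82 is lead.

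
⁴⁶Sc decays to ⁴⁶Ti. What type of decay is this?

beta-minus decay

ΔA = 46 − 46 = 0; ΔZ = 22 − 21 = +1.
A is unchanged and Z rises by 1 — a neutron has become a proton (β⁻ decay).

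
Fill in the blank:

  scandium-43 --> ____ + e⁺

Ca-43

Conserve mass number: 43 = A + 0, so A = 43.
Conserve atomic number: 21 = Z + 1, so Z = 20.
Z = 20 is calcium, so the species is calcium-43.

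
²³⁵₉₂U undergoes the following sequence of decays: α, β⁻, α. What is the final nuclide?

Ac-227

Start: (A, Z) = (235, 92).
After α: (231, 90).
After β⁻: (231, 91).
After α: (227, 89).
Z = 89 is actinium.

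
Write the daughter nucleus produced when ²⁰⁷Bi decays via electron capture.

Electron capture: mass number changes by +0, atomic number by -1.
A: 207 = 207; Z: 83 − 1 = 82.
Z = 82 is lead, so the daughter is ²⁰⁷Pb.

Pb-207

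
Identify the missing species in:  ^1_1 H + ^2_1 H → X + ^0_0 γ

He-3

Conserve mass number: 1 + 2 = A + 0, so A = 3.
Conserve atomic number: 1 + 1 = Z + 0, so Z = 2.
Z = 2 is helium, so the species is ^3_2 He.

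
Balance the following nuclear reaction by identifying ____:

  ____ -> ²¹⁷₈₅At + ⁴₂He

Conserve mass number: A = 217 + 4, so A = 221.
Conserve atomic number: Z = 85 + 2, so Z = 87.
Z = 87 is francium, so the species is ²²¹₈₇Fr.

Fr-221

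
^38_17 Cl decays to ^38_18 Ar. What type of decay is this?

beta-minus decay

ΔA = 38 − 38 = 0; ΔZ = 18 − 17 = +1.
A is unchanged and Z rises by 1 — a neutron has become a proton (β⁻ decay).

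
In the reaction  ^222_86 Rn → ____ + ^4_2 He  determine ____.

Po-218

Conserve mass number: 222 = A + 4, so A = 218.
Conserve atomic number: 86 = Z + 2, so Z = 84.
Z = 84 is polonium, so the species is ^218_84 Po.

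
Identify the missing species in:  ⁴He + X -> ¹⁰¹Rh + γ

Conserve mass number: 4 + A = 101 + 0, so A = 97.
Conserve atomic number: 2 + Z = 45 + 0, so Z = 43.
Z = 43 is technetium, so the species is ⁹⁷Tc.

Tc-97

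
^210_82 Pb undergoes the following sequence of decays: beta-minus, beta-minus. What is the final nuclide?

Po-210

Start: (A, Z) = (210, 82).
After β⁻: (210, 83).
After β⁻: (210, 84).
Z = 84 is polonium.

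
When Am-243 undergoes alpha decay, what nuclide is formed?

Alpha decay: mass number changes by -4, atomic number by -2.
A: 243 − 4 = 239; Z: 95 − 2 = 93.
Z = 93 is neptunium, so the daughter is Np-239.

Np-239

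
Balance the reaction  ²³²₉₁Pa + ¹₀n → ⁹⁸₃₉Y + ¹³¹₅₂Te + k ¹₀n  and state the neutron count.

Conserve mass number: 233 = 98 + 131 + k, so k = 233 − 229 = 4.
Check atomic number: 91 = 39 + 52 + 0 = 91. ✓

4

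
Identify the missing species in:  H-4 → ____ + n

H-3

Conserve mass number: 4 = A + 1, so A = 3.
Conserve atomic number: 1 = Z + 0, so Z = 1.
A = 3 and Z = 1 is H-3 — a triton.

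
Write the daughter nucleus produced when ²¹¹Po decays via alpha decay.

Alpha decay: mass number changes by -4, atomic number by -2.
A: 211 − 4 = 207; Z: 84 − 2 = 82.
Z = 82 is lead, so the daughter is ²⁰⁷Pb.

Pb-207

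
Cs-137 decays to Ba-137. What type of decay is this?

ΔA = 137 − 137 = 0; ΔZ = 56 − 55 = +1.
A is unchanged and Z rises by 1 — a neutron has become a proton (β⁻ decay).

beta-minus decay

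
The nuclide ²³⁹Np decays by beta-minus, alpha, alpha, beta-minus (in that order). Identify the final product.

Pa-231

Start: (A, Z) = (239, 93).
After β⁻: (239, 94).
After α: (235, 92).
After α: (231, 90).
After β⁻: (231, 91).
Z = 91 is protactinium.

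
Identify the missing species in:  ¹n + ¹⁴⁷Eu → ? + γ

Conserve mass number: 1 + 147 = A + 0, so A = 148.
Conserve atomic number: 0 + 63 = Z + 0, so Z = 63.
Z = 63 is europium, so the species is ¹⁴⁸Eu.

Eu-148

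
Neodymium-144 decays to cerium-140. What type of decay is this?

ΔA = 140 − 144 = -4; ΔZ = 58 − 60 = -2.
A drops by 4 and Z drops by 2 — the signature of alpha emission.

alpha decay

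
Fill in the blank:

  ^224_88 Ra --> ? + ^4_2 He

Rn-220

Conserve mass number: 224 = A + 4, so A = 220.
Conserve atomic number: 88 = Z + 2, so Z = 86.
Z = 86 is radon, so the species is ^220_86 Rn.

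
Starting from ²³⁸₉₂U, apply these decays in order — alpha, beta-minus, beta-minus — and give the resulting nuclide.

U-234

Start: (A, Z) = (238, 92).
After α: (234, 90).
After β⁻: (234, 91).
After β⁻: (234, 92).
Z = 92 is uranium.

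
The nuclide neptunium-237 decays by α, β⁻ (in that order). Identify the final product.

Start: (A, Z) = (237, 93).
After α: (233, 91).
After β⁻: (233, 92).
Z = 92 is uranium.

U-233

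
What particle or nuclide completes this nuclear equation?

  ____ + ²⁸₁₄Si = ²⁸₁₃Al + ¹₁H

neutron

Conserve mass number: A + 28 = 28 + 1, so A = 1.
Conserve atomic number: Z + 14 = 13 + 1, so Z = 0.
A = 1 and Z = 0 is ¹₀n — a neutron.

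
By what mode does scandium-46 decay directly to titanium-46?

ΔA = 46 − 46 = 0; ΔZ = 22 − 21 = +1.
A is unchanged and Z rises by 1 — a neutron has become a proton (β⁻ decay).

beta-minus decay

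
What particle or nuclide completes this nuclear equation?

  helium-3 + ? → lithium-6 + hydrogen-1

alpha particle

Conserve mass number: 3 + A = 6 + 1, so A = 4.
Conserve atomic number: 2 + Z = 3 + 1, so Z = 2.
A = 4 and Z = 2 is helium-4 — an alpha particle.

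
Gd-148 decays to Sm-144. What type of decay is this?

alpha decay

ΔA = 144 − 148 = -4; ΔZ = 62 − 64 = -2.
A drops by 4 and Z drops by 2 — the signature of alpha emission.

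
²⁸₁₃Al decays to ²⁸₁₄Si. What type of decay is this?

beta-minus decay

ΔA = 28 − 28 = 0; ΔZ = 14 − 13 = +1.
A is unchanged and Z rises by 1 — a neutron has become a proton (β⁻ decay).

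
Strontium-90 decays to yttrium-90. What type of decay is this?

beta-minus decay

ΔA = 90 − 90 = 0; ΔZ = 39 − 38 = +1.
A is unchanged and Z rises by 1 — a neutron has become a proton (β⁻ decay).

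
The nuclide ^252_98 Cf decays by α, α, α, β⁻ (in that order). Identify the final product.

Start: (A, Z) = (252, 98).
After α: (248, 96).
After α: (244, 94).
After α: (240, 92).
After β⁻: (240, 93).
Z = 93 is neptunium.

Np-240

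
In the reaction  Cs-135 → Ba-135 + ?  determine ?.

Conserve mass number: 135 = 135 + A, so A = 0.
Conserve atomic number: 55 = 56 + Z, so Z = -1.
A = 0 and Z = -1 is e⁻ — a beta-minus particle.

beta-minus particle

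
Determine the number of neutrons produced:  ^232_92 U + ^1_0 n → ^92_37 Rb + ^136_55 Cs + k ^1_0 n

5

Conserve mass number: 233 = 92 + 136 + k, so k = 233 − 228 = 5.
Check atomic number: 92 = 37 + 55 + 0 = 92. ✓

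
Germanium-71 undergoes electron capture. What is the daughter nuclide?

Ga-71

Electron capture: mass number changes by +0, atomic number by -1.
A: 71 = 71; Z: 32 − 1 = 31.
Z = 31 is gallium, so the daughter is gallium-71.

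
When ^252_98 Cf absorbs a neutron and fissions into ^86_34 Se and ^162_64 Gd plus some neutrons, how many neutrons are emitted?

Conserve mass number: 253 = 86 + 162 + k, so k = 253 − 248 = 5.
Check atomic number: 98 = 34 + 64 + 0 = 98. ✓

5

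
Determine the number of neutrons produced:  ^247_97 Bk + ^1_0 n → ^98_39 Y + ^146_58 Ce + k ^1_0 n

Conserve mass number: 248 = 98 + 146 + k, so k = 248 − 244 = 4.
Check atomic number: 97 = 39 + 58 + 0 = 97. ✓

4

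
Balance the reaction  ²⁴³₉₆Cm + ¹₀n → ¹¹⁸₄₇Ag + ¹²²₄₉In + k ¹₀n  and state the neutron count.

Conserve mass number: 244 = 118 + 122 + k, so k = 244 − 240 = 4.
Check atomic number: 96 = 47 + 49 + 0 = 96. ✓

4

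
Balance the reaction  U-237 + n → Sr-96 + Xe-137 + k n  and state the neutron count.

Conserve mass number: 238 = 96 + 137 + k, so k = 238 − 233 = 5.
Check atomic number: 92 = 38 + 54 + 0 = 92. ✓

5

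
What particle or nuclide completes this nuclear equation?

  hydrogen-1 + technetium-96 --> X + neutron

Ru-96

Conserve mass number: 1 + 96 = A + 1, so A = 96.
Conserve atomic number: 1 + 43 = Z + 0, so Z = 44.
Z = 44 is ruthenium, so the species is ruthenium-96.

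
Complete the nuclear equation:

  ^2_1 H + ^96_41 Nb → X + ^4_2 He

Conserve mass number: 2 + 96 = A + 4, so A = 94.
Conserve atomic number: 1 + 41 = Z + 2, so Z = 40.
Z = 40 is zirconium, so the species is ^94_40 Zr.

Zr-94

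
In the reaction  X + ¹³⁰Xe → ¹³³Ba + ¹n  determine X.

alpha particle

Conserve mass number: A + 130 = 133 + 1, so A = 4.
Conserve atomic number: Z + 54 = 56 + 0, so Z = 2.
A = 4 and Z = 2 is ⁴He — an alpha particle.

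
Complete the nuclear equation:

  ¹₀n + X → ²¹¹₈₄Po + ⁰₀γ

Po-210

Conserve mass number: 1 + A = 211 + 0, so A = 210.
Conserve atomic number: 0 + Z = 84 + 0, so Z = 84.
Z = 84 is polonium, so the species is ²¹⁰₈₄Po.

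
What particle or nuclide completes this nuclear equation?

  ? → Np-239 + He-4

Conserve mass number: A = 239 + 4, so A = 243.
Conserve atomic number: Z = 93 + 2, so Z = 95.
Z = 95 is americium, so the species is Am-243.

Am-243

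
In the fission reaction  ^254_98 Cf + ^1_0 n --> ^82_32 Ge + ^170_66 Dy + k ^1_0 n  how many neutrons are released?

Conserve mass number: 255 = 82 + 170 + k, so k = 255 − 252 = 3.
Check atomic number: 98 = 32 + 66 + 0 = 98. ✓

3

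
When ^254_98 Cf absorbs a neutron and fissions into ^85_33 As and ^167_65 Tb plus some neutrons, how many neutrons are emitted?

3

Conserve mass number: 255 = 85 + 167 + k, so k = 255 − 252 = 3.
Check atomic number: 98 = 33 + 65 + 0 = 98. ✓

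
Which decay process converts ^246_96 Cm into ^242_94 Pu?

alpha decay

ΔA = 242 − 246 = -4; ΔZ = 94 − 96 = -2.
A drops by 4 and Z drops by 2 — the signature of alpha emission.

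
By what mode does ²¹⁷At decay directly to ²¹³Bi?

ΔA = 213 − 217 = -4; ΔZ = 83 − 85 = -2.
A drops by 4 and Z drops by 2 — the signature of alpha emission.

alpha decay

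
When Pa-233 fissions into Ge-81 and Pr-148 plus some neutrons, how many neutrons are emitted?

Conserve mass number: 233 = 81 + 148 + k, so k = 233 − 229 = 4.
Check atomic number: 91 = 32 + 59 + 0 = 91. ✓

4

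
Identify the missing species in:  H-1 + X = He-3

Conserve mass number: 1 + A = 3, so A = 2.
Conserve atomic number: 1 + Z = 2, so Z = 1.
A = 2 and Z = 1 is H-2 — a deuteron.

deuteron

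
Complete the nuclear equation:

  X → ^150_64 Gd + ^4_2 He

Dy-154

Conserve mass number: A = 150 + 4, so A = 154.
Conserve atomic number: Z = 64 + 2, so Z = 66.
Z = 66 is dysprosium, so the species is ^154_66 Dy.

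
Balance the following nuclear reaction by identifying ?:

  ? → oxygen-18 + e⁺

F-18

Conserve mass number: A = 18 + 0, so A = 18.
Conserve atomic number: Z = 8 + 1, so Z = 9.
Z = 9 is fluorine, so the species is fluorine-18.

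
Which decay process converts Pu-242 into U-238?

alpha decay

ΔA = 238 − 242 = -4; ΔZ = 92 − 94 = -2.
A drops by 4 and Z drops by 2 — the signature of alpha emission.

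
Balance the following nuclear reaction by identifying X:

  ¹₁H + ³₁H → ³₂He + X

Conserve mass number: 1 + 3 = 3 + A, so A = 1.
Conserve atomic number: 1 + 1 = 2 + Z, so Z = 0.
A = 1 and Z = 0 is ¹₀n — a neutron.

neutron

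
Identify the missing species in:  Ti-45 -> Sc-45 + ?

positron

Conserve mass number: 45 = 45 + A, so A = 0.
Conserve atomic number: 22 = 21 + Z, so Z = 1.
A = 0 and Z = 1 is e⁺ — a positron.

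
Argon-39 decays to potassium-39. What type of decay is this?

ΔA = 39 − 39 = 0; ΔZ = 19 − 18 = +1.
A is unchanged and Z rises by 1 — a neutron has become a proton (β⁻ decay).

beta-minus decay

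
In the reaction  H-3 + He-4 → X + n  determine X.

Li-6

Conserve mass number: 3 + 4 = A + 1, so A = 6.
Conserve atomic number: 1 + 2 = Z + 0, so Z = 3.
Z = 3 is lithium, so the species is Li-6.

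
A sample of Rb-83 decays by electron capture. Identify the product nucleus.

Kr-83

Electron capture: mass number changes by +0, atomic number by -1.
A: 83 = 83; Z: 37 − 1 = 36.
Z = 36 is krypton, so the daughter is Kr-83.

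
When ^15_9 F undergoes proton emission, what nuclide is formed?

Proton emission: mass number changes by -1, atomic number by -1.
A: 15 − 1 = 14; Z: 9 − 1 = 8.
Z = 8 is oxygen, so the daughter is ^14_8 O.

O-14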